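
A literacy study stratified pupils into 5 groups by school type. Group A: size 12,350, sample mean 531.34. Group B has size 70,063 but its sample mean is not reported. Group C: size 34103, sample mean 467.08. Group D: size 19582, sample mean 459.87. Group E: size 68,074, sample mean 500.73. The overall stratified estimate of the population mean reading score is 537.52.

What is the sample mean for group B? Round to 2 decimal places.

630.34

N = 12350 + 70063 + 34103 + 19582 + 68074 = 204172.
Overall total = μ·N = 537.52·204172 = 109746533.44.
Subtract the known strata: 12350·531.34 + 34103·467.08 + 19582·459.87 + 68074·500.73 = 65582746.6.
Remaining total for group B: 109746533.44 − 65582746.6 = 44163786.84.
Divide by its size: 44163786.84 / 70063 = 630.3439... → 630.34.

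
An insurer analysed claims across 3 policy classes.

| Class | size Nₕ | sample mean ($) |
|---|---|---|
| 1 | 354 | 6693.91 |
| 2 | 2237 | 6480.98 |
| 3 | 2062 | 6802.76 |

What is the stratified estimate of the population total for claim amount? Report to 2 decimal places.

Population total = Σ Nₕ·x̄ₕ (each stratum's size times its mean).
354·6693.91 + 2237·6480.98 + 2062·6802.76 = 2369644.14 + 14497952.26 + 14027291.12 = 30894887.52.

30894887.52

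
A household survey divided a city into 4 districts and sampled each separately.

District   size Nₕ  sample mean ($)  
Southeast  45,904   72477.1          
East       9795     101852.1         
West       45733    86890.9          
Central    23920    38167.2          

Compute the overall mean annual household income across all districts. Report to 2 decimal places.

73484.04

N = 125352; weights Wₕ = Nₕ/N = (0.3662, 0.0781, 0.3648, 0.1908).
x̄_st = Σ Wₕ·x̄ₕ = 0.3662·72477.1 + 0.0781·101852.1 + 0.3648·86890.9 + 0.1908·38167.2 ≈ 73484.0375...
→ 73484.04.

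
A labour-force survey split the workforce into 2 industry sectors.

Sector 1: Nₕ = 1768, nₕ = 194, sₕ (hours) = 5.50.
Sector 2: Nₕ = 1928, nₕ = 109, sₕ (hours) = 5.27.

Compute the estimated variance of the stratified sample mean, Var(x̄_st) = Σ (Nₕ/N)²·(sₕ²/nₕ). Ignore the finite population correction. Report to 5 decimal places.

N = 3696; Wₕ = Nₕ/N.
sector 1: (1768/3696)²·5.50²/194 = 0.03567995
sector 2: (1928/3696)²·5.27²/109 = 0.06933378
Sum = 0.10501373 → 0.10501.

0.10501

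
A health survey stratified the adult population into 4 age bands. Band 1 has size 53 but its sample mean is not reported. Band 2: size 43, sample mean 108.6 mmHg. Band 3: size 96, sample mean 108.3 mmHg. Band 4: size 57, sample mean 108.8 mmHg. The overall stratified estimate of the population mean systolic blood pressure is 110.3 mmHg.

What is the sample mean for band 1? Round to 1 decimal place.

Σ Nₕx̄ₕ = N·μ, so 53·x̄_1 = 249·110.3 − (43·108.6 + 96·108.3 + 57·108.8).
= 27464.7 − 21268.2 = 6196.5.
x̄_1 = 6196.5 / 53 = 116.915... → 116.9.

116.9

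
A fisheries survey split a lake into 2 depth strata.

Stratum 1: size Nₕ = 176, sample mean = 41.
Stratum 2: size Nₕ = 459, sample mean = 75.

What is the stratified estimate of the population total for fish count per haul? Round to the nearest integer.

41641

Population total = Σ Nₕ·x̄ₕ (each stratum's size times its mean).
176·41 + 459·75 = 7216 + 34425 = 41641.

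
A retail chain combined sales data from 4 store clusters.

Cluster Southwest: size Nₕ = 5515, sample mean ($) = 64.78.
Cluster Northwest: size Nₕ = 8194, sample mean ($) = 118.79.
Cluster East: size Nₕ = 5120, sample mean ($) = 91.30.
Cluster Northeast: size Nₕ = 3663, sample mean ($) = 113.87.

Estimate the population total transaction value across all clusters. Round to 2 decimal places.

Population total = Σ Nₕ·x̄ₕ (each stratum's size times its mean).
5515·64.78 + 8194·118.79 + 5120·91.30 + 3663·113.87 = 357261.7 + 973365.26 + 467456 + 417105.81 = 2215188.77.

2215188.77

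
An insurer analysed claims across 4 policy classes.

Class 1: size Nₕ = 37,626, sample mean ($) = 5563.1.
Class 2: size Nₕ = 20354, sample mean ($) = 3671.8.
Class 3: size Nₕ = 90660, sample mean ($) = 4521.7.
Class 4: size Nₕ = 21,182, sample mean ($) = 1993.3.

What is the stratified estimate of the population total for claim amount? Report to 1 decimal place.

736212420.4

Population total = Σ Nₕ·x̄ₕ (each stratum's size times its mean).
37626·5563.1 + 20354·3671.8 + 90660·4521.7 + 21182·1993.3 = 209317200.6 + 74735817.2 + 409937322 + 42222080.6 = 736212420.4.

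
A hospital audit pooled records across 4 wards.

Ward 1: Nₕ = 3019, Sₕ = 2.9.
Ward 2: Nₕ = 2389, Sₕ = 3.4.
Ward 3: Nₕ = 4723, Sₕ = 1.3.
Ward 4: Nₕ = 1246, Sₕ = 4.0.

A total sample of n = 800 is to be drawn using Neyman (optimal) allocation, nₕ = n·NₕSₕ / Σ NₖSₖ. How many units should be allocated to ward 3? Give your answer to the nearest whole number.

175

Σ NₕSₕ = 3019·2.9 + 2389·3.4 + 4723·1.3 + 1246·4.0 = 28001.6.
Share for 3: 6139.9/28001.6 = 0.21927.
n_3 = 800 × 0.21927 = 175.416... → 175.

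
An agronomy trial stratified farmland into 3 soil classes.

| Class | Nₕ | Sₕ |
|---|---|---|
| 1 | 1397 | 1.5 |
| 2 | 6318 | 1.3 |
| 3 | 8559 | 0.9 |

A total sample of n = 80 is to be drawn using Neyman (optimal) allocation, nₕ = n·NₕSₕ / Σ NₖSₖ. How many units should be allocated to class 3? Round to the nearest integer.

Σ NₕSₕ = 1397·1.5 + 6318·1.3 + 8559·0.9 = 18012.
Share for 3: 7703.1/18012 = 0.42766.
n_3 = 80 × 0.42766 = 34.213... → 34.

34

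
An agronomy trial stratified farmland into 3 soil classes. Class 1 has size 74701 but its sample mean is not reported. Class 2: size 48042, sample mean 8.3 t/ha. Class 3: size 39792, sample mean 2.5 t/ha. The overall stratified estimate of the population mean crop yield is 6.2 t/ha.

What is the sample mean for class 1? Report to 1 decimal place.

6.8

N = 74701 + 48042 + 39792 = 162535.
Overall total = μ·N = 6.2·162535 = 1007717.
Subtract the known strata: 48042·8.3 + 39792·2.5 = 498228.6.
Remaining total for class 1: 1007717 − 498228.6 = 509488.4.
Divide by its size: 509488.4 / 74701 = 6.820... → 6.8.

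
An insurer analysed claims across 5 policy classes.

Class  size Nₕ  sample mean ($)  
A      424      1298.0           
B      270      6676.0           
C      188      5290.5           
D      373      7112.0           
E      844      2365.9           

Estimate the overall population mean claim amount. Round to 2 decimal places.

3809.95

N = 2099; weights Wₕ = Nₕ/N = (0.2020, 0.1286, 0.0896, 0.1777, 0.4021).
x̄_st = Σ Wₕ·x̄ₕ = 0.2020·1298.0 + 0.1286·6676.0 + 0.0896·5290.5 + 0.1777·7112.0 + 0.4021·2365.9 ≈ 3809.9484...
→ 3809.95.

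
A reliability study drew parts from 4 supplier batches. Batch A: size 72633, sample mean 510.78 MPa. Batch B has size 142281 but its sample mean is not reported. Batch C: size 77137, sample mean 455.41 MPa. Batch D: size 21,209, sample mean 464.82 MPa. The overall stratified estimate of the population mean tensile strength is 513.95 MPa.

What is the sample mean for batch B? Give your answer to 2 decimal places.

Σ Nₕx̄ₕ = N·μ, so 142281·x̄_B = 313260·513.95 − (72633·510.78 + 77137·455.41 + 21209·464.82).
= 160999977 − 82086812.29 = 78913164.71.
x̄_B = 78913164.71 / 142281 = 554.6290... → 554.63.

554.63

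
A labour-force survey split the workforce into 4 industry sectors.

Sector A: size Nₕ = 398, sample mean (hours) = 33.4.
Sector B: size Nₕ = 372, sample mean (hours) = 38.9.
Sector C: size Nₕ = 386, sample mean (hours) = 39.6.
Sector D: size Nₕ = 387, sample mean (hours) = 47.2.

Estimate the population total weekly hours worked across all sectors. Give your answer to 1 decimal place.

61316.0

A: 398·33.4 = 13293.2
B: 372·38.9 = 14470.8
C: 386·39.6 = 15285.6
D: 387·47.2 = 18266.4
τ̂ = Σ Nₕx̄ₕ = 61316.0.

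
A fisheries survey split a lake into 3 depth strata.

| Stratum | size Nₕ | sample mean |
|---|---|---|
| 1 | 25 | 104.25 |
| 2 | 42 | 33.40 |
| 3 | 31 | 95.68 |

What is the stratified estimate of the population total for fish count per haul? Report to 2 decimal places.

Estimate total by summing Nₕ·x̄ₕ over strata.
25·104.25 + 42·33.40 + 31·95.68 = 2606.25 + 1402.8 + 2966.08 = 6975.13.

6975.13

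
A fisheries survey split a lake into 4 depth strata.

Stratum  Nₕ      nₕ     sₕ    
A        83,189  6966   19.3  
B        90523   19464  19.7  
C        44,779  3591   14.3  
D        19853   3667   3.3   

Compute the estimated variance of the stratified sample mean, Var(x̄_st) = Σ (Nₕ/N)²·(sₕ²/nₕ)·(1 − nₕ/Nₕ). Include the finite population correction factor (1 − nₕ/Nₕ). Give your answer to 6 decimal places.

0.010092

N = 238344; Wₕ = Nₕ/N.
stratum A: (83189/238344)²·19.3²/6966·(1 − 6966/83189) = 0.005968630
stratum B: (90523/238344)²·19.7²/19464·(1 − 19464/90523) = 0.002257719
stratum C: (44779/238344)²·14.3²/3591·(1 − 3591/44779) = 0.001848814
stratum D: (19853/238344)²·3.3²/3667·(1 − 3667/19853) = 0.000016799
Sum = 0.010091962 → 0.010092.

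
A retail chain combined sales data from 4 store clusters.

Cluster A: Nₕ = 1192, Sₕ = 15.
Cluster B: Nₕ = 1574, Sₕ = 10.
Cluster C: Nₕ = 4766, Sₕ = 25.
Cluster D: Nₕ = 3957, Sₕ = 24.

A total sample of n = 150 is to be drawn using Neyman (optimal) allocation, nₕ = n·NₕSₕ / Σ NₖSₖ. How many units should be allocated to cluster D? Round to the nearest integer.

A: NₕSₕ = 1192·15 = 17880
B: NₕSₕ = 1574·10 = 15740
C: NₕSₕ = 4766·25 = 119150
D: NₕSₕ = 3957·24 = 94968
Σ NₕSₕ = 247738.
n_D = 150·94968/247738 = 57.501... → 58.

58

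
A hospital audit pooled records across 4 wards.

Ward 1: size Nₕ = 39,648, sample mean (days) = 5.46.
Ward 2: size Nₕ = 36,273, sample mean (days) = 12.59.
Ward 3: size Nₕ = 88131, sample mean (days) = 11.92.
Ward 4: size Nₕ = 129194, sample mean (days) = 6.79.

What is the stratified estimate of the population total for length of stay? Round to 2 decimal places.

2600903.93

1: 39648·5.46 = 216478.08
2: 36273·12.59 = 456677.07
3: 88131·11.92 = 1050521.52
4: 129194·6.79 = 877227.26
τ̂ = Σ Nₕx̄ₕ = 2600903.93.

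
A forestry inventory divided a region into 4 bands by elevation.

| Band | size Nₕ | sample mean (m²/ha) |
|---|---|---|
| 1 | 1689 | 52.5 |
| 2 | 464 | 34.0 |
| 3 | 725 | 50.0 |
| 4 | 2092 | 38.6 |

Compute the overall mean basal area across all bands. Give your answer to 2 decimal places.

N = 4970; weights Wₕ = Nₕ/N = (0.3398, 0.0934, 0.1459, 0.4209).
x̄_st = Σ Wₕ·x̄ₕ = 0.3398·52.5 + 0.0934·34.0 + 0.1459·50.0 + 0.4209·38.6 ≈ 44.5573...
→ 44.56.

44.56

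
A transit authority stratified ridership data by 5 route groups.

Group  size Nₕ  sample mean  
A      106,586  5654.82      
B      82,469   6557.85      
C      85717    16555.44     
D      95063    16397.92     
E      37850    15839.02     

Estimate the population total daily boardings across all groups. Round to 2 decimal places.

4720969002.61

A: 106586·5654.82 = 602724644.52
B: 82469·6557.85 = 540819331.65
C: 85717·16555.44 = 1419082650.48
D: 95063·16397.92 = 1558835468.96
E: 37850·15839.02 = 599506907
τ̂ = Σ Nₕx̄ₕ = 4720969002.61.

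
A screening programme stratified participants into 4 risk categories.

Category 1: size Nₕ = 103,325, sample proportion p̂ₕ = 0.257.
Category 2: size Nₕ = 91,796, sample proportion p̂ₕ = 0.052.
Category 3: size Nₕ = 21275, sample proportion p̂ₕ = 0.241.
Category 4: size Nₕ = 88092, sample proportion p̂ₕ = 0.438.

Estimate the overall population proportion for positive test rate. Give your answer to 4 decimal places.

0.2464

N = 103325 + 91796 + 21275 + 88092 = 304488.
Overall proportion = Σ (Nₕ/N)·p̂ₕ.
Σ Nₕp̂ₕ = 26554.525 + 4773.392 + 5127.275 + 38584.296 = 75039.488.
75039.488 / 304488 = 0.246445... → 0.2464.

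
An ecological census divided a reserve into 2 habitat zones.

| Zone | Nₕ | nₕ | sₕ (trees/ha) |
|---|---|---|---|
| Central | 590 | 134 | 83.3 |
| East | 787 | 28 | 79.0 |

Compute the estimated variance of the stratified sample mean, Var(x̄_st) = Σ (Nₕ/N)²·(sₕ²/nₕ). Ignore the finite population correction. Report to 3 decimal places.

82.314

N = 1377. Term for each stratum: Wₕ²sₕ²/nₕ.
Var(x̄_st) = 9.506515 + 72.807771 = 82.314286 → 82.314.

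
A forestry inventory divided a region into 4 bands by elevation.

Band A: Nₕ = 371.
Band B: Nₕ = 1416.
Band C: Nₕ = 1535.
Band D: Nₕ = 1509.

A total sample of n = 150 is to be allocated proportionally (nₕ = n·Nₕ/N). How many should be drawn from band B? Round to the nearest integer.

44

Share of band B = 1416/4831 = 0.29311.
Allocate 150 × 0.29311 = 43.966... → 44.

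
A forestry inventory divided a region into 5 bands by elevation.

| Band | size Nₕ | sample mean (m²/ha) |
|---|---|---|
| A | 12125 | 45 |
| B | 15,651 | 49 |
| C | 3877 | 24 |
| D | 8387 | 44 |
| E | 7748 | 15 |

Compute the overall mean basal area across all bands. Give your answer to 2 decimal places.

39.57

N = 47788; weights Wₕ = Nₕ/N = (0.2537, 0.3275, 0.0811, 0.1755, 0.1621).
x̄_st = Σ Wₕ·x̄ₕ = 0.2537·45 + 0.3275·49 + 0.0811·24 + 0.1755·44 + 0.1621·15 ≈ 39.5668...
→ 39.57.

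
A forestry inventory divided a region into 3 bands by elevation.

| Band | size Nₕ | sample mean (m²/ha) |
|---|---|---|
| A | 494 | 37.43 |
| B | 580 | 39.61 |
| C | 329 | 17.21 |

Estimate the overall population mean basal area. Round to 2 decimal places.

x̄_st = (Σ Nₕx̄ₕ) / (Σ Nₕ) = (494·37.43 + 580·39.61 + 329·17.21) / 1403
= 47126.31 / 1403 = 33.5897... → 33.59.

33.59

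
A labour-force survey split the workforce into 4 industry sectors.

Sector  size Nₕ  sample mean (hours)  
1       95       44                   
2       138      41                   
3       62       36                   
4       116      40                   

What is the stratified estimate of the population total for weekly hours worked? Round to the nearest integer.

16710

1: 95·44 = 4180
2: 138·41 = 5658
3: 62·36 = 2232
4: 116·40 = 4640
τ̂ = Σ Nₕx̄ₕ = 16710.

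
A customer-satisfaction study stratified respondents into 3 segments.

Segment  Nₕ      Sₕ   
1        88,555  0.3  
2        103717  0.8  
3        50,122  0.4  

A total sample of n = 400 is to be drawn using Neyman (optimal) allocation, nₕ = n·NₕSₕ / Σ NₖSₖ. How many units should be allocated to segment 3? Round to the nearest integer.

Σ NₕSₕ = 88555·0.3 + 103717·0.8 + 50122·0.4 = 129588.9.
Share for 3: 20048.8/129588.9 = 0.15471.
n_3 = 400 × 0.15471 = 61.884... → 62.

62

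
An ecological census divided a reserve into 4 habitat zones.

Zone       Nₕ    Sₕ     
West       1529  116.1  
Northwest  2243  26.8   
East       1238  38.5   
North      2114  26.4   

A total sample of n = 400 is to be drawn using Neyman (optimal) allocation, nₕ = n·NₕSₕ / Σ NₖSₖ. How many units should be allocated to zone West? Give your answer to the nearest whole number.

208

West: NₕSₕ = 1529·116.1 = 177516.9
Northwest: NₕSₕ = 2243·26.8 = 60112.4
East: NₕSₕ = 1238·38.5 = 47663
North: NₕSₕ = 2114·26.4 = 55809.6
Σ NₕSₕ = 341101.9.
n_West = 400·177516.9/341101.9 = 208.169... → 208.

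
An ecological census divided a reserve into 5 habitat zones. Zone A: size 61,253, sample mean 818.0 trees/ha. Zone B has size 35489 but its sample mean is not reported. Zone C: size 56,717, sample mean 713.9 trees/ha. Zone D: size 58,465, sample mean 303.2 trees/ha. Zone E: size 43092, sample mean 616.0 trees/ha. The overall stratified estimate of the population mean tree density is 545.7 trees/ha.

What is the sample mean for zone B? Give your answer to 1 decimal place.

121.0

Σ Nₕx̄ₕ = N·μ, so 35489·x̄_B = 255016·545.7 − (61253·818.0 + 56717·713.9 + 58465·303.2 + 43092·616.0).
= 139162231.2 − 134866480.3 = 4295750.9.
x̄_B = 4295750.9 / 35489 = 121.045... → 121.0.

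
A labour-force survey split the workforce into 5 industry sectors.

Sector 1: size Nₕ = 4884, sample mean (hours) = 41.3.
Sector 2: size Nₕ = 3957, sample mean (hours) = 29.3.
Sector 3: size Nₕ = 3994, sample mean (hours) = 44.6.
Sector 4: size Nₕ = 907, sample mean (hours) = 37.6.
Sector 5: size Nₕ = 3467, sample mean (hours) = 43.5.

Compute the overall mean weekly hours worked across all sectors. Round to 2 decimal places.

x̄_st = (Σ Nₕx̄ₕ) / (Σ Nₕ) = (4884·41.3 + 3957·29.3 + 3994·44.6 + 907·37.6 + 3467·43.5) / 17209
= 680699.4 / 17209 = 39.5548... → 39.55.

39.55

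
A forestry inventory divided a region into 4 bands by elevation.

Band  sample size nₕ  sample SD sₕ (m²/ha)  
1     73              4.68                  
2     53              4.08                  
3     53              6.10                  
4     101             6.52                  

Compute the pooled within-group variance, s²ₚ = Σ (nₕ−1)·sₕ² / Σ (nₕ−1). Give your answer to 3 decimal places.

31.263

1: (73−1)·4.68² = 72·21.9024 = 1576.9728
2: (53−1)·4.08² = 52·16.6464 = 865.6128
3: (53−1)·6.10² = 52·37.21 = 1934.92
4: (101−1)·6.52² = 100·42.5104 = 4251.04
Numerator = 8628.5456; denominator = Σ(nₕ−1) = 276.
s²ₚ = 8628.5456/276 = 31.26285... → 31.263.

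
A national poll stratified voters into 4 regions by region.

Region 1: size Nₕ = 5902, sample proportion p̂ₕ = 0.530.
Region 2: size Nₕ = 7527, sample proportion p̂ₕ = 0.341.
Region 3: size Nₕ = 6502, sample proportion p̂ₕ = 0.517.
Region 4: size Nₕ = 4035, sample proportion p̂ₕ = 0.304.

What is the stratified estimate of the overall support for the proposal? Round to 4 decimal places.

Wₕ = Nₕ/N with N = 23966: 0.2463, 0.3141, 0.2713, 0.1684.
p̂_st = 0.2463·0.530 + 0.3141·0.341 + 0.2713·0.517 + 0.1684·0.304 ≈ 0.429064... → 0.4291.

0.4291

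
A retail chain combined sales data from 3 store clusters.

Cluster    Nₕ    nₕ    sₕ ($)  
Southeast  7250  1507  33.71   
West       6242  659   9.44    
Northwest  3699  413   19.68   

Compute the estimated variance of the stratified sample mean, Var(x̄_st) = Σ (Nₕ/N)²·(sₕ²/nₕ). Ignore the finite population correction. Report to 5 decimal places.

0.19536

N = 17191; Wₕ = Nₕ/N.
cluster Southeast: (7250/17191)²·33.71²/1507 = 0.13411519
cluster West: (6242/17191)²·9.44²/659 = 0.01782805
cluster Northwest: (3699/17191)²·19.68²/413 = 0.04341767
Sum = 0.19536091 → 0.19536.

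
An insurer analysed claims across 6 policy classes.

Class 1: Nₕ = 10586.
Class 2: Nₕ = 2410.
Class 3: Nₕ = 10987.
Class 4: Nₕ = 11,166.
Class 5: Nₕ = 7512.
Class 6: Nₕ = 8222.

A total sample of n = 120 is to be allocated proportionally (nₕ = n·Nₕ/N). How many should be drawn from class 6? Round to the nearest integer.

19

Share of class 6 = 8222/50883 = 0.16159.
Allocate 120 × 0.16159 = 19.390... → 19.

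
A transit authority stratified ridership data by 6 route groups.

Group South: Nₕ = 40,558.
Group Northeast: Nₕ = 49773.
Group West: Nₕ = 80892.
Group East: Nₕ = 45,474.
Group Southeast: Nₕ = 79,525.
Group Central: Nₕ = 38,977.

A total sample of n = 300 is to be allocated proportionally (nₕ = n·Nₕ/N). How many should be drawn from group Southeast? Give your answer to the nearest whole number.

71

N = 40558 + 49773 + 80892 + 45474 + 79525 + 38977 = 335199.
n_Southeast = 300·79525/335199 = 71.174... → 71.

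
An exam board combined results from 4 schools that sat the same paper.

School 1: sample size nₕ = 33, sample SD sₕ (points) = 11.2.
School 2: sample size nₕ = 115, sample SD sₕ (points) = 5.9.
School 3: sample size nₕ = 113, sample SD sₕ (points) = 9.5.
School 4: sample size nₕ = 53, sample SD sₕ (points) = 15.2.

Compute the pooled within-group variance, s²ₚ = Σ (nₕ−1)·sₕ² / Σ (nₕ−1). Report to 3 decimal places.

1: (33−1)·11.2² = 32·125.44 = 4014.08
2: (115−1)·5.9² = 114·34.81 = 3968.34
3: (113−1)·9.5² = 112·90.25 = 10108
4: (53−1)·15.2² = 52·231.04 = 12014.08
Numerator = 30104.5; denominator = Σ(nₕ−1) = 310.
s²ₚ = 30104.5/310 = 97.11129... → 97.111.

97.111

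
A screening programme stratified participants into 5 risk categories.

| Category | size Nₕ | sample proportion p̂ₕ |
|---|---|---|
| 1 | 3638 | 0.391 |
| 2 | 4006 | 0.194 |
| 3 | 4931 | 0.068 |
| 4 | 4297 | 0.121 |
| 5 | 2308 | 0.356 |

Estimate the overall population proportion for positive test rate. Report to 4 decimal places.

0.2021

N = 3638 + 4006 + 4931 + 4297 + 2308 = 19180.
Overall proportion = Σ (Nₕ/N)·p̂ₕ.
Σ Nₕp̂ₕ = 1422.458 + 777.164 + 335.308 + 519.937 + 821.648 = 3876.515.
3876.515 / 19180 = 0.202112... → 0.2021.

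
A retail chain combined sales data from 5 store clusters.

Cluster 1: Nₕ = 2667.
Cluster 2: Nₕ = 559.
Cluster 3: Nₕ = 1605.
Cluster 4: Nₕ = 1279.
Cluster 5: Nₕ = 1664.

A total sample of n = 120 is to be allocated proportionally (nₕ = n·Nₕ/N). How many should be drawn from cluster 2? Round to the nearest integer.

N = 2667 + 559 + 1605 + 1279 + 1664 = 7774.
n_2 = 120·559/7774 = 8.629... → 9.

9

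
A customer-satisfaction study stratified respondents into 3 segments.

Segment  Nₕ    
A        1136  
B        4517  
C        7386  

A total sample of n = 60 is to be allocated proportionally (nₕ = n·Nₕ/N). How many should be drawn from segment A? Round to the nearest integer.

N = 1136 + 4517 + 7386 = 13039.
n_A = 60·1136/13039 = 5.227... → 5.

5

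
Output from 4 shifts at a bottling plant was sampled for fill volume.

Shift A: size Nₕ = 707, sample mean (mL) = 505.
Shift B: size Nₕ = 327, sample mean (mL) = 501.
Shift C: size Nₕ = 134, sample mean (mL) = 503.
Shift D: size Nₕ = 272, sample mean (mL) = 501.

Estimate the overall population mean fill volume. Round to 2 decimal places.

503.15

x̄_st = (Σ Nₕx̄ₕ) / (Σ Nₕ) = (707·505 + 327·501 + 134·503 + 272·501) / 1440
= 724536 / 1440 = 503.15 → 503.15.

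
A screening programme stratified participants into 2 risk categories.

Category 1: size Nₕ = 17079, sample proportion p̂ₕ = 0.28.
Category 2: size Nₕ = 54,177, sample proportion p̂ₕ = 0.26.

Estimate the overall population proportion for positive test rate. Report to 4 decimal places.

0.2648

Wₕ = Nₕ/N with N = 71256: 0.2397, 0.7603.
p̂_st = 0.2397·0.28 + 0.7603·0.26 ≈ 0.264794... → 0.2648.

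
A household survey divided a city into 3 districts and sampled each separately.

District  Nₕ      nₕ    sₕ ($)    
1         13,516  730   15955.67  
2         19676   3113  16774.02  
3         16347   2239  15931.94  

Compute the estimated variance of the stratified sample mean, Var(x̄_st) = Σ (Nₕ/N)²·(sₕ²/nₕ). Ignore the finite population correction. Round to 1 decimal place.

52563.0

N = 49539; Wₕ = Nₕ/N.
district 1: (13516/49539)²·15955.67²/730 = 25960.2653
district 2: (19676/49539)²·16774.02²/3113 = 14258.5167
district 3: (16347/49539)²·15931.94²/2239 = 12344.2550
Sum = 52563.0370 → 52563.0.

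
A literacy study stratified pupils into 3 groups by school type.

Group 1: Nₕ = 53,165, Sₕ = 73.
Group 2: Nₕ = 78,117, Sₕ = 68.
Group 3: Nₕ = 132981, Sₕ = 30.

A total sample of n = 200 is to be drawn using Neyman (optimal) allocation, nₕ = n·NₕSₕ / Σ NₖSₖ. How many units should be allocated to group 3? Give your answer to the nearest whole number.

61

1: NₕSₕ = 53165·73 = 3881045
2: NₕSₕ = 78117·68 = 5311956
3: NₕSₕ = 132981·30 = 3989430
Σ NₕSₕ = 13182431.
n_3 = 200·3989430/13182431 = 60.526... → 61.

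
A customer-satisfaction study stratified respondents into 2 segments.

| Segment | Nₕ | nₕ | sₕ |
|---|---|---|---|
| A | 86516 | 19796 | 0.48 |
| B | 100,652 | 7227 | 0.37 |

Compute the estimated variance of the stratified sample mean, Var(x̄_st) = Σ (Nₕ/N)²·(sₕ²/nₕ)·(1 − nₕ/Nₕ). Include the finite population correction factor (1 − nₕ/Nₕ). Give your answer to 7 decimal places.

N = 187168. Term for each stratum: Wₕ²sₕ²/nₕ·(1−nₕ/Nₕ).
Var(x̄_st) = 0.0000019178 + 0.0000050847 = 0.0000070025 → 0.0000070.

0.0000070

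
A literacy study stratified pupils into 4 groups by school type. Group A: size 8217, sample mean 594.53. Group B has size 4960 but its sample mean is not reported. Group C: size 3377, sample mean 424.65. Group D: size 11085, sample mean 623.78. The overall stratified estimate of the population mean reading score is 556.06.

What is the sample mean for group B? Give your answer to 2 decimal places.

430.45

N = 8217 + 4960 + 3377 + 11085 = 27639.
Overall total = μ·N = 556.06·27639 = 15368942.34.
Subtract the known strata: 8217·594.53 + 3377·424.65 + 11085·623.78 = 13233897.36.
Remaining total for group B: 15368942.34 − 13233897.36 = 2135044.98.
Divide by its size: 2135044.98 / 4960 = 430.4526... → 430.45.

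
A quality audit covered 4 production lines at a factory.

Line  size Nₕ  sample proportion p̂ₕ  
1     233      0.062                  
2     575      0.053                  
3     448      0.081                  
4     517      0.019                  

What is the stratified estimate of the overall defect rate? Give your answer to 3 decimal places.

0.051

Wₕ = Nₕ/N with N = 1773: 0.1314, 0.3243, 0.2527, 0.2916.
p̂_st = 0.1314·0.062 + 0.3243·0.053 + 0.2527·0.081 + 0.2916·0.019 ≈ 0.05134... → 0.051.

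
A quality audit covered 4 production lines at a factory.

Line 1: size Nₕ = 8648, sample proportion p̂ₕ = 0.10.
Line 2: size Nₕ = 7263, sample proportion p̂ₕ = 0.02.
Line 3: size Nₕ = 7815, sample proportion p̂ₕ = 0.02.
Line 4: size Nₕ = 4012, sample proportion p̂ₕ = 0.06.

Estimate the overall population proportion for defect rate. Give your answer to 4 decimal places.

0.0507

N = 8648 + 7263 + 7815 + 4012 = 27738.
Overall proportion = Σ (Nₕ/N)·p̂ₕ.
Σ Nₕp̂ₕ = 864.8 + 145.26 + 156.3 + 240.72 = 1407.08.
1407.08 / 27738 = 0.050728... → 0.0507.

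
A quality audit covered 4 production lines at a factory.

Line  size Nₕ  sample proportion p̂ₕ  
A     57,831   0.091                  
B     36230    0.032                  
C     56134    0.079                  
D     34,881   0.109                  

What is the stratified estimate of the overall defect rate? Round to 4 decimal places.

N = 57831 + 36230 + 56134 + 34881 = 185076.
Overall proportion = Σ (Nₕ/N)·p̂ₕ.
Σ Nₕp̂ₕ = 5262.621 + 1159.36 + 4434.586 + 3802.029 = 14658.596.
14658.596 / 185076 = 0.079203... → 0.0792.

0.0792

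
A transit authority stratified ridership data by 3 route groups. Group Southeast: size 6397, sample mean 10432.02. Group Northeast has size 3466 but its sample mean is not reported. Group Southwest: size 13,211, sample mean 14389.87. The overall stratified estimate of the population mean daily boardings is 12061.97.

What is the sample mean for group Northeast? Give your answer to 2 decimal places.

6197.26

Σ Nₕx̄ₕ = N·μ, so 3466·x̄_Northeast = 23074·12061.97 − (6397·10432.02 + 13211·14389.87).
= 278317895.78 − 256838204.51 = 21479691.27.
x̄_Northeast = 21479691.27 / 3466 = 6197.2566... → 6197.26.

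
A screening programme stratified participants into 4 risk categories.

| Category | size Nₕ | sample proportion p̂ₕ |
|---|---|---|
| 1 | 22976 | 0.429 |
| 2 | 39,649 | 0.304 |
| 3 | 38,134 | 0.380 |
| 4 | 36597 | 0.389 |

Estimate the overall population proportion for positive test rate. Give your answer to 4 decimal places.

N = 22976 + 39649 + 38134 + 36597 = 137356.
Overall proportion = Σ (Nₕ/N)·p̂ₕ.
Σ Nₕp̂ₕ = 9856.704 + 12053.296 + 14490.92 + 14236.233 = 50637.153.
50637.153 / 137356 = 0.368656... → 0.3687.

0.3687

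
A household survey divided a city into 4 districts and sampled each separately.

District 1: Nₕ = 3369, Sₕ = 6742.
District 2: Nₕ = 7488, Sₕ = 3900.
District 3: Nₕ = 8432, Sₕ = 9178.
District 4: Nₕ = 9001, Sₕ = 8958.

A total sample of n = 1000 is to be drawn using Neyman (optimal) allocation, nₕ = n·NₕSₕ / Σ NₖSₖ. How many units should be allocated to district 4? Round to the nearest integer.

Σ NₕSₕ = 3369·6742 + 7488·3900 + 8432·9178 + 9001·8958 = 209936852.
Share for 4: 80630958/209936852 = 0.38407.
n_4 = 1000 × 0.38407 = 384.072... → 384.

384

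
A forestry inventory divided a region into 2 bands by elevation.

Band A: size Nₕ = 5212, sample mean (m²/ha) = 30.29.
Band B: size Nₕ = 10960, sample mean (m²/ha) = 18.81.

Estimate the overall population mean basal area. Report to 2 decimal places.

22.51

x̄_st = (Σ Nₕx̄ₕ) / (Σ Nₕ) = (5212·30.29 + 10960·18.81) / 16172
= 364029.08 / 16172 = 22.5098... → 22.51.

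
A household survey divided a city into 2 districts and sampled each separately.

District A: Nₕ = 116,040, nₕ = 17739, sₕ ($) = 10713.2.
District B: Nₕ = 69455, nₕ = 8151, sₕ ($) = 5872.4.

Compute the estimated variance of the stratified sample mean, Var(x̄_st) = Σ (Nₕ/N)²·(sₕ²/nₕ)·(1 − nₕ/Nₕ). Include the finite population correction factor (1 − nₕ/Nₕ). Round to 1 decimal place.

N = 185495. Term for each stratum: Wₕ²sₕ²/nₕ·(1−nₕ/Nₕ).
Var(x̄_st) = 2144.9172 + 523.5381 = 2668.4553 → 2668.5.

2668.5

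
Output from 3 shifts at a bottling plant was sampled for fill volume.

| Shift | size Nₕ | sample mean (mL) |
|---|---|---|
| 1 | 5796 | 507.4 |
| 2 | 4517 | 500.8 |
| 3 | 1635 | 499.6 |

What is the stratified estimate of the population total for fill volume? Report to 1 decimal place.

6019850.0

1: 5796·507.4 = 2940890.4
2: 4517·500.8 = 2262113.6
3: 1635·499.6 = 816846
τ̂ = Σ Nₕx̄ₕ = 6019850.0.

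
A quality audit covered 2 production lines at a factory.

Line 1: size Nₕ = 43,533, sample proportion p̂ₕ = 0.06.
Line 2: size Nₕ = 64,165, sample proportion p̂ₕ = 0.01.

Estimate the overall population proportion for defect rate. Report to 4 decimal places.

0.0302

Wₕ = Nₕ/N with N = 107698: 0.4042, 0.5958.
p̂_st = 0.4042·0.06 + 0.5958·0.01 ≈ 0.030211... → 0.0302.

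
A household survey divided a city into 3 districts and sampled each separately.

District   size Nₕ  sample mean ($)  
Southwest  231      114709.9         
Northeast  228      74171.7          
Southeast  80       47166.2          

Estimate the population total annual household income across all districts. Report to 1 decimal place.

47182430.5

Estimate total by summing Nₕ·x̄ₕ over strata.
231·114709.9 + 228·74171.7 + 80·47166.2 = 26497986.9 + 16911147.6 + 3773296 = 47182430.5.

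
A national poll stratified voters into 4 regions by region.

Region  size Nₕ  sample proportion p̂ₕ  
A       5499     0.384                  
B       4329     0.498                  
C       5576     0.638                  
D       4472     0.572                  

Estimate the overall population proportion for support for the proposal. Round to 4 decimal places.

0.5224

Wₕ = Nₕ/N with N = 19876: 0.2767, 0.2178, 0.2805, 0.2250.
p̂_st = 0.2767·0.384 + 0.2178·0.498 + 0.2805·0.638 + 0.2250·0.572 ≈ 0.522385... → 0.5224.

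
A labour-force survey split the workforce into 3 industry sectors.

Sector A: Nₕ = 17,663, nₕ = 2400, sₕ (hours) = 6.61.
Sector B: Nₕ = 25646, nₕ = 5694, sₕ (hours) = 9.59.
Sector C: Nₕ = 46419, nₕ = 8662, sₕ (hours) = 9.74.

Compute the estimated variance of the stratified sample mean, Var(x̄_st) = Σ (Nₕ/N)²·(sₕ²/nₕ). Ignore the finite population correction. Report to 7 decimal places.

0.0049561

N = 89728. Term for each stratum: Wₕ²sₕ²/nₕ.
Var(x̄_st) = 0.0007054474 + 0.0013194807 + 0.0029311316 = 0.0049560597 → 0.0049561.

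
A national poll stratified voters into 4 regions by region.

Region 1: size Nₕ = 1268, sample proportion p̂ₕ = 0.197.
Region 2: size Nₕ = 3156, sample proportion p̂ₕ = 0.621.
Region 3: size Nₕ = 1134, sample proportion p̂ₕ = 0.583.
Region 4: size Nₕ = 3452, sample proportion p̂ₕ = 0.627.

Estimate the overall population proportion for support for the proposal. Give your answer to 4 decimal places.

Wₕ = Nₕ/N with N = 9010: 0.1407, 0.3503, 0.1259, 0.3831.
p̂_st = 0.1407·0.197 + 0.3503·0.621 + 0.1259·0.583 + 0.3831·0.627 ≈ 0.558846... → 0.5588.

0.5588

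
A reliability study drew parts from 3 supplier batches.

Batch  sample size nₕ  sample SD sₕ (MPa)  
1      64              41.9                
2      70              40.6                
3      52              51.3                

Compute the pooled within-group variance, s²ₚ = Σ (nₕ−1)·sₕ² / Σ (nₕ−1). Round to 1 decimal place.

1: (64−1)·41.9² = 63·1755.61 = 110603.43
2: (70−1)·40.6² = 69·1648.36 = 113736.84
3: (52−1)·51.3² = 51·2631.69 = 134216.19
Numerator = 358556.46; denominator = Σ(nₕ−1) = 183.
s²ₚ = 358556.46/183 = 1959.325... → 1959.3.

1959.3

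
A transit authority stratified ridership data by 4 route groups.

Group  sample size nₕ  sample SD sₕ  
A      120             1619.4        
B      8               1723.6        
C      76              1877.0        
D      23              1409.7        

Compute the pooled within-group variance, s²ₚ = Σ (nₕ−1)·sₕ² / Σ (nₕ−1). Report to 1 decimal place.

2873641.9

A: (120−1)·1619.4² = 119·2622456.36 = 312072306.84
B: (8−1)·1723.6² = 7·2970796.96 = 20795578.72
C: (76−1)·1877.0² = 75·3523129 = 264234675
D: (23−1)·1409.7² = 22·1987254.09 = 43719589.98
Numerator = 640822150.54; denominator = Σ(nₕ−1) = 223.
s²ₚ = 640822150.54/223 = 2873641.931... → 2873641.9.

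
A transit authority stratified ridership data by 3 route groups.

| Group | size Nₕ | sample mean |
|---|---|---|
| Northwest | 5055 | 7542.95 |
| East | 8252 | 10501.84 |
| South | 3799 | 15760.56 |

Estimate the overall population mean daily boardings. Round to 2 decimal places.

N = 5055 + 8252 + 3799 = 17106.
The stratified mean weights each stratum mean by its population share Nₕ/N.
Σ Nₕx̄ₕ = 5055·7542.95 + 8252·10501.84 + 3799·15760.56 = 38129612.25 + 86661183.68 + 59874367.44 = 184665163.37.
Divide by N: 184665163.37 / 17106 = 10795.3445... → 10795.34.

10795.34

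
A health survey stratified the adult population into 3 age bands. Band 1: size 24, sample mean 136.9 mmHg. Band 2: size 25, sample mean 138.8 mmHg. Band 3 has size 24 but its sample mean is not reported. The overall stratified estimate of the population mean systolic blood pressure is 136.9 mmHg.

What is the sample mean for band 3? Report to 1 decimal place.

Σ Nₕx̄ₕ = N·μ, so 24·x̄_3 = 73·136.9 − (24·136.9 + 25·138.8).
= 9993.7 − 6755.6 = 3238.1.
x̄_3 = 3238.1 / 24 = 134.921... → 134.9.

134.9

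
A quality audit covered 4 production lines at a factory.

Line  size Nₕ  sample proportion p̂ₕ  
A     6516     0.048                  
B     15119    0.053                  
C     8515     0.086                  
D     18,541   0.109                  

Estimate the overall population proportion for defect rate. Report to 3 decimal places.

Wₕ = Nₕ/N with N = 48691: 0.1338, 0.3105, 0.1749, 0.3808.
p̂_st = 0.1338·0.048 + 0.3105·0.053 + 0.1749·0.086 + 0.3808·0.109 ≈ 0.07943... → 0.079.

0.079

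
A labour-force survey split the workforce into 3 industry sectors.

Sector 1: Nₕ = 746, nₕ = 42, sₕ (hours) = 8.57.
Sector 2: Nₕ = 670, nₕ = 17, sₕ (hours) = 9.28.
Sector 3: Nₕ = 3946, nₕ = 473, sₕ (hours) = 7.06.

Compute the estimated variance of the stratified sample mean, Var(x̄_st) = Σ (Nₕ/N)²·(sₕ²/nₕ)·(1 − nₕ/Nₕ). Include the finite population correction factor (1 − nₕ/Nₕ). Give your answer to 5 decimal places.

0.15926

N = 5362. Term for each stratum: Wₕ²sₕ²/nₕ·(1−nₕ/Nₕ).
Var(x̄_st) = 0.03194260 + 0.07708704 + 0.05022923 = 0.15925887 → 0.15926.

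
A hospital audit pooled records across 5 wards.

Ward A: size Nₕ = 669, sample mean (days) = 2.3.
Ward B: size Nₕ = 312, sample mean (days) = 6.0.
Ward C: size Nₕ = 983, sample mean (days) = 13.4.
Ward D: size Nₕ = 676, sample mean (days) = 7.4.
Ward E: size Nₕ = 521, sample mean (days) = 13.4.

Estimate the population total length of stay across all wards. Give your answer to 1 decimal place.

28566.7

Estimate total by summing Nₕ·x̄ₕ over strata.
669·2.3 + 312·6.0 + 983·13.4 + 676·7.4 + 521·13.4 = 1538.7 + 1872 + 13172.2 + 5002.4 + 6981.4 = 28566.7.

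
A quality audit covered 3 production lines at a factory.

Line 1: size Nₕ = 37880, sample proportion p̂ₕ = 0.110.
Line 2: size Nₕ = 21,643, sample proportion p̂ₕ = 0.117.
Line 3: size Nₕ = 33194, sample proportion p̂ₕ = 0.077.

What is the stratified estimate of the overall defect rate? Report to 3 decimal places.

0.100

N = 37880 + 21643 + 33194 = 92717.
Overall proportion = Σ (Nₕ/N)·p̂ₕ.
Σ Nₕp̂ₕ = 4166.8 + 2532.231 + 2555.938 = 9254.969.
9254.969 / 92717 = 0.09982... → 0.100.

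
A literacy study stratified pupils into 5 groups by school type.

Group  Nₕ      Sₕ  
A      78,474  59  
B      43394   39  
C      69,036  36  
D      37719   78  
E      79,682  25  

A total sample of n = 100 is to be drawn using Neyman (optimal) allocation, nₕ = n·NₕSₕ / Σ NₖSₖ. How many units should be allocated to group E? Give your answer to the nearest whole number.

14

A: NₕSₕ = 78474·59 = 4629966
B: NₕSₕ = 43394·39 = 1692366
C: NₕSₕ = 69036·36 = 2485296
D: NₕSₕ = 37719·78 = 2942082
E: NₕSₕ = 79682·25 = 1992050
Σ NₕSₕ = 13741760.
n_E = 100·1992050/13741760 = 14.496... → 14.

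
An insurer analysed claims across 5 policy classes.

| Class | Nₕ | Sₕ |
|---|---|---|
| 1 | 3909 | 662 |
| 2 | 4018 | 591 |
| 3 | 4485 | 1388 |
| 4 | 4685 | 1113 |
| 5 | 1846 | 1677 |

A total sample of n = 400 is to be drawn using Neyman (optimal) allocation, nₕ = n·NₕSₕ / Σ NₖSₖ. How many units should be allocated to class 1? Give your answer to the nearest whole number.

53

Σ NₕSₕ = 3909·662 + 4018·591 + 4485·1388 + 4685·1113 + 1846·1677 = 19497723.
Share for 1: 2587758/19497723 = 0.13272.
n_1 = 400 × 0.13272 = 53.088... → 53.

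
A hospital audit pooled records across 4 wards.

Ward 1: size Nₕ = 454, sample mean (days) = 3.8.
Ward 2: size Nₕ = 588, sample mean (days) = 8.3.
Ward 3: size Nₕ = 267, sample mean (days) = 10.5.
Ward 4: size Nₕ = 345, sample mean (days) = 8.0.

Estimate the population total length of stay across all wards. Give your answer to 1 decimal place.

1: 454·3.8 = 1725.2
2: 588·8.3 = 4880.4
3: 267·10.5 = 2803.5
4: 345·8.0 = 2760
τ̂ = Σ Nₕx̄ₕ = 12169.1.

12169.1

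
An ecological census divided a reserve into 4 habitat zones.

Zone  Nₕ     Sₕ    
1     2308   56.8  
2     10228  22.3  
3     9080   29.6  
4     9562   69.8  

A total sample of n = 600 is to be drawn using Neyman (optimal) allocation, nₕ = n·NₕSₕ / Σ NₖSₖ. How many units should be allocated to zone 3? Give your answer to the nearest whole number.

1: NₕSₕ = 2308·56.8 = 131094.4
2: NₕSₕ = 10228·22.3 = 228084.4
3: NₕSₕ = 9080·29.6 = 268768
4: NₕSₕ = 9562·69.8 = 667427.6
Σ NₕSₕ = 1295374.4.
n_3 = 600·268768/1295374.4 = 124.490... → 124.

124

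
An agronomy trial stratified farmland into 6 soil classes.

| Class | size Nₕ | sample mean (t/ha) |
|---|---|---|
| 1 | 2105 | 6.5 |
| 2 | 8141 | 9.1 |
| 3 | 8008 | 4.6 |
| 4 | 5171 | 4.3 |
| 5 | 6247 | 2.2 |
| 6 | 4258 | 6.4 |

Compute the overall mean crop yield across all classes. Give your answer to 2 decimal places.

x̄_st = (Σ Nₕx̄ₕ) / (Σ Nₕ) = (2105·6.5 + 8141·9.1 + 8008·4.6 + 5171·4.3 + 6247·2.2 + 4258·6.4) / 33930
= 187832.3 / 33930 = 5.5359... → 5.54.

5.54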